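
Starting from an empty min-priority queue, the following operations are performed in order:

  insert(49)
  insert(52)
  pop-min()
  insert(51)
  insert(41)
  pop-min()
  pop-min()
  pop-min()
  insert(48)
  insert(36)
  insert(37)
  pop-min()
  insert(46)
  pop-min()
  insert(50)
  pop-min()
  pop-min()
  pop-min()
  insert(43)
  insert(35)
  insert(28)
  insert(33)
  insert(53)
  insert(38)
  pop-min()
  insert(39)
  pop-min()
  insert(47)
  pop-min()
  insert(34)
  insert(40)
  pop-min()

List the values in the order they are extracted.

insert 49 → {49}
insert 52 → {49, 52}
pop-min → 49; now {52}
insert 51 → {51, 52}
insert 41 → {41, 51, 52}
pop-min → 41; now {51, 52}
pop-min → 51; now {52}
pop-min → 52; now {}
insert 48 → {48}
insert 36 → {36, 48}
insert 37 → {36, 37, 48}
pop-min → 36; now {37, 48}
insert 46 → {37, 46, 48}
pop-min → 37; now {46, 48}
insert 50 → {46, 48, 50}
pop-min → 46; now {48, 50}
pop-min → 48; now {50}
pop-min → 50; now {}
insert 43 → {43}
insert 35 → {35, 43}
insert 28 → {28, 35, 43}
insert 33 → {28, 33, 35, 43}
insert 53 → {28, 33, 35, 43, 53}
insert 38 → {28, 33, 35, 38, 43, 53}
pop-min → 28; now {33, 35, 38, 43, 53}
insert 39 → {33, 35, 38, 39, 43, 53}
pop-min → 33; now {35, 38, 39, 43, 53}
insert 47 → {35, 38, 39, 43, 47, 53}
pop-min → 35; now {38, 39, 43, 47, 53}
insert 34 → {34, 38, 39, 43, 47, 53}
insert 40 → {34, 38, 39, 40, 43, 47, 53}
pop-min → 34; now {38, 39, 40, 43, 47, 53}

[49, 41, 51, 52, 36, 37, 46, 48, 50, 28, 33, 35, 34]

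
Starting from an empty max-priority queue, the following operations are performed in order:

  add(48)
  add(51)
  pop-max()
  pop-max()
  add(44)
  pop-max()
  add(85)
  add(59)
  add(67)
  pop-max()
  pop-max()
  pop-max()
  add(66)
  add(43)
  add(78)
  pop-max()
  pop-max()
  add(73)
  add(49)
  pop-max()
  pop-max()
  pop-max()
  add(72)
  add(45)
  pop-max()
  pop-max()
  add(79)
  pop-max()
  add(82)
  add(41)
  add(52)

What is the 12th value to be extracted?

insert 48 → {48}
insert 51 → {51, 48}
pop-max → 51; now {48}
pop-max → 48; now {}
insert 44 → {44}
pop-max → 44; now {}
insert 85 → {85}
insert 59 → {85, 59}
insert 67 → {85, 67, 59}
pop-max → 85; now {67, 59}
pop-max → 67; now {59}
pop-max → 59; now {}
insert 66 → {66}
insert 43 → {66, 43}
insert 78 → {78, 66, 43}
pop-max → 78; now {66, 43}
pop-max → 66; now {43}
insert 73 → {73, 43}
insert 49 → {73, 49, 43}
pop-max → 73; now {49, 43}
pop-max → 49; now {43}
pop-max → 43; now {}
insert 72 → {72}
insert 45 → {72, 45}
pop-max → 72; now {45}
pop-max → 45; now {}
insert 79 → {79}
pop-max → 79; now {}
insert 82 → {82}
insert 41 → {82, 41}
insert 52 → {82, 52, 41}

72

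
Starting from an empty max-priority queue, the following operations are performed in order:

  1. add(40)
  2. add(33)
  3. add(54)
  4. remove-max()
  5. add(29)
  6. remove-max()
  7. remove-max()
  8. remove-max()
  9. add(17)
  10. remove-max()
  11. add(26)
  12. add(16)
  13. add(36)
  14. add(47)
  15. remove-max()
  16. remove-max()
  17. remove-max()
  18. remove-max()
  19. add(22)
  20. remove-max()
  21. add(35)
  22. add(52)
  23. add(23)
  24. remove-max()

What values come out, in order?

[54, 40, 33, 29, 17, 47, 36, 26, 16, 22, 52]

insert 40 → {40}
insert 33 → {40, 33}
insert 54 → {54, 40, 33}
remove-max → 54; now {40, 33}
insert 29 → {40, 33, 29}
remove-max → 40; now {33, 29}
remove-max → 33; now {29}
remove-max → 29; now {}
insert 17 → {17}
remove-max → 17; now {}
insert 26 → {26}
insert 16 → {26, 16}
insert 36 → {36, 26, 16}
insert 47 → {47, 36, 26, 16}
remove-max → 47; now {36, 26, 16}
remove-max → 36; now {26, 16}
remove-max → 26; now {16}
remove-max → 16; now {}
insert 22 → {22}
remove-max → 22; now {}
insert 35 → {35}
insert 52 → {52, 35}
insert 23 → {52, 35, 23}
remove-max → 52; now {35, 23}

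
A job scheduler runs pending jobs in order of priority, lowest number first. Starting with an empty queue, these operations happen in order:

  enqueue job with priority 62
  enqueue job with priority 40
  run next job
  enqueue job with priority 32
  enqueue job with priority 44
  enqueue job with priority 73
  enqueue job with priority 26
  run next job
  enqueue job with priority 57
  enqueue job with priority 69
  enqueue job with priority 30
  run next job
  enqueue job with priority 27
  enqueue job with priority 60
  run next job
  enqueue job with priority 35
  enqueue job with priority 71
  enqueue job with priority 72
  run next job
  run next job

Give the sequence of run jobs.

insert 62 → {62}
insert 40 → {40, 62}
run next job → 40; now {62}
insert 32 → {32, 62}
insert 44 → {32, 44, 62}
insert 73 → {32, 44, 62, 73}
insert 26 → {26, 32, 44, 62, 73}
run next job → 26; now {32, 44, 62, 73}
insert 57 → {32, 44, 57, 62, 73}
insert 69 → {32, 44, 57, 62, 69, 73}
insert 30 → {30, 32, 44, 57, 62, 69, 73}
run next job → 30; now {32, 44, 57, 62, 69, 73}
insert 27 → {27, 32, 44, 57, 62, 69, 73}
insert 60 → {27, 32, 44, 57, 60, 62, 69, 73}
run next job → 27; now {32, 44, 57, 60, 62, 69, 73}
insert 35 → {32, 35, 44, 57, 60, 62, 69, 73}
insert 71 → {32, 35, 44, 57, 60, 62, 69, 71, 73}
insert 72 → {32, 35, 44, 57, 60, 62, 69, 71, 72, 73}
run next job → 32; now {35, 44, 57, 60, 62, 69, 71, 72, 73}
run next job → 35; now {44, 57, 60, 62, 69, 71, 72, 73}

40 → 26 → 30 → 27 → 32 → 35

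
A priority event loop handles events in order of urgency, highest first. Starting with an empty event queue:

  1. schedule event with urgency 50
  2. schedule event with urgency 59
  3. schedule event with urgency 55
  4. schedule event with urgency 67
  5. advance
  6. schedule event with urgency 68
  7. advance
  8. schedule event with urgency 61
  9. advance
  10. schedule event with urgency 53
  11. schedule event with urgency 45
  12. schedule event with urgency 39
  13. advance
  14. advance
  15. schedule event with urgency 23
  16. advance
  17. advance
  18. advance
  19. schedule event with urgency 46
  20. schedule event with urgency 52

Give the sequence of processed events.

insert 50 → {50}
insert 59 → {59, 50}
insert 55 → {59, 55, 50}
insert 67 → {67, 59, 55, 50}
advance → 67; now {59, 55, 50}
insert 68 → {68, 59, 55, 50}
advance → 68; now {59, 55, 50}
insert 61 → {61, 59, 55, 50}
advance → 61; now {59, 55, 50}
insert 53 → {59, 55, 53, 50}
insert 45 → {59, 55, 53, 50, 45}
insert 39 → {59, 55, 53, 50, 45, 39}
advance → 59; now {55, 53, 50, 45, 39}
advance → 55; now {53, 50, 45, 39}
insert 23 → {53, 50, 45, 39, 23}
advance → 53; now {50, 45, 39, 23}
advance → 50; now {45, 39, 23}
advance → 45; now {39, 23}
insert 46 → {46, 39, 23}
insert 52 → {52, 46, 39, 23}

[67, 68, 61, 59, 55, 53, 50, 45]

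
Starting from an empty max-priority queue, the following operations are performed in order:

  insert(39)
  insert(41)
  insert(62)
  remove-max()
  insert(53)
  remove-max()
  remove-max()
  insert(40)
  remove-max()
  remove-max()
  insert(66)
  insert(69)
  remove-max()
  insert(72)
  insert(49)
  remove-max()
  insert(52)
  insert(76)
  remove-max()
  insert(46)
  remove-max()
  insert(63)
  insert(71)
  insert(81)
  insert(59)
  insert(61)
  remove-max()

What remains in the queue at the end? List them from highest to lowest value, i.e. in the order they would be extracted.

insert 39 → {39}
insert 41 → {41, 39}
insert 62 → {62, 41, 39}
remove-max → 62; now {41, 39}
insert 53 → {53, 41, 39}
remove-max → 53; now {41, 39}
remove-max → 41; now {39}
insert 40 → {40, 39}
remove-max → 40; now {39}
remove-max → 39; now {}
insert 66 → {66}
insert 69 → {69, 66}
remove-max → 69; now {66}
insert 72 → {72, 66}
insert 49 → {72, 66, 49}
remove-max → 72; now {66, 49}
insert 52 → {66, 52, 49}
insert 76 → {76, 66, 52, 49}
remove-max → 76; now {66, 52, 49}
insert 46 → {66, 52, 49, 46}
remove-max → 66; now {52, 49, 46}
insert 63 → {63, 52, 49, 46}
insert 71 → {71, 63, 52, 49, 46}
insert 81 → {81, 71, 63, 52, 49, 46}
insert 59 → {81, 71, 63, 59, 52, 49, 46}
insert 61 → {81, 71, 63, 61, 59, 52, 49, 46}
remove-max → 81; now {71, 63, 61, 59, 52, 49, 46}

[71, 63, 61, 59, 52, 49, 46]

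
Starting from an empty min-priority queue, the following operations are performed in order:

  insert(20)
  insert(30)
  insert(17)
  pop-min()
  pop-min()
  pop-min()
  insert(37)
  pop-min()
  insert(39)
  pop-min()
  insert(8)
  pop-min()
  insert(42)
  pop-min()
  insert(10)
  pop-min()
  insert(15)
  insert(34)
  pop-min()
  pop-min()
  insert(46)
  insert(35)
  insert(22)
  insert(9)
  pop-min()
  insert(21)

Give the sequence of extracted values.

17, 20, 30, 37, 39, 8, 42, 10, 15, 34, 9

insert 20 → {20}
insert 30 → {20, 30}
insert 17 → {17, 20, 30}
pop-min → 17; now {20, 30}
pop-min → 20; now {30}
pop-min → 30; now {}
insert 37 → {37}
pop-min → 37; now {}
insert 39 → {39}
pop-min → 39; now {}
insert 8 → {8}
pop-min → 8; now {}
insert 42 → {42}
pop-min → 42; now {}
insert 10 → {10}
pop-min → 10; now {}
insert 15 → {15}
insert 34 → {15, 34}
pop-min → 15; now {34}
pop-min → 34; now {}
insert 46 → {46}
insert 35 → {35, 46}
insert 22 → {22, 35, 46}
insert 9 → {9, 22, 35, 46}
pop-min → 9; now {22, 35, 46}
insert 21 → {21, 22, 35, 46}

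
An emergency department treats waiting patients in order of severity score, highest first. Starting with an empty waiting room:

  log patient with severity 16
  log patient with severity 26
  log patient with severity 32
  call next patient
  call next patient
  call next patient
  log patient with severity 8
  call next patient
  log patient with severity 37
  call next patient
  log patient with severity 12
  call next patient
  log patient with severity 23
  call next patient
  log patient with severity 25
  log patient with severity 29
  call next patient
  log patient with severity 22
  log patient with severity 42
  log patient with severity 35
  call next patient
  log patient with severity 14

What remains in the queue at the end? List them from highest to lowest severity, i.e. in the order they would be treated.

insert 16 → {16}
insert 26 → {26, 16}
insert 32 → {32, 26, 16}
call next patient → 32; now {26, 16}
call next patient → 26; now {16}
call next patient → 16; now {}
insert 8 → {8}
call next patient → 8; now {}
insert 37 → {37}
call next patient → 37; now {}
insert 12 → {12}
call next patient → 12; now {}
insert 23 → {23}
call next patient → 23; now {}
insert 25 → {25}
insert 29 → {29, 25}
call next patient → 29; now {25}
insert 22 → {25, 22}
insert 42 → {42, 25, 22}
insert 35 → {42, 35, 25, 22}
call next patient → 42; now {35, 25, 22}
insert 14 → {35, 25, 22, 14}

[35, 25, 22, 14]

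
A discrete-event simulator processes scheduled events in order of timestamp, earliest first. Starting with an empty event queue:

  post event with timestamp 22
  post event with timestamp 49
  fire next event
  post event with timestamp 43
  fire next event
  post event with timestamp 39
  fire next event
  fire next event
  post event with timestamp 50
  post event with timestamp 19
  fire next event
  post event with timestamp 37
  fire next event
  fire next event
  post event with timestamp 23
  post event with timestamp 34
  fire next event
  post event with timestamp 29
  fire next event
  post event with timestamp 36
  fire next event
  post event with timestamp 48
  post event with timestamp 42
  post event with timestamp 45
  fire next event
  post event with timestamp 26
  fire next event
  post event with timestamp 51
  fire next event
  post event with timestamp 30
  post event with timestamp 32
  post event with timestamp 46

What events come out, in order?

22 → 43 → 39 → 49 → 19 → 37 → 50 → 23 → 29 → 34 → 36 → 26 → 42

insert 22 → {22}
insert 49 → {22, 49}
fire next event → 22; now {49}
insert 43 → {43, 49}
fire next event → 43; now {49}
insert 39 → {39, 49}
fire next event → 39; now {49}
fire next event → 49; now {}
insert 50 → {50}
insert 19 → {19, 50}
fire next event → 19; now {50}
insert 37 → {37, 50}
fire next event → 37; now {50}
fire next event → 50; now {}
insert 23 → {23}
insert 34 → {23, 34}
fire next event → 23; now {34}
insert 29 → {29, 34}
fire next event → 29; now {34}
insert 36 → {34, 36}
fire next event → 34; now {36}
insert 48 → {36, 48}
insert 42 → {36, 42, 48}
insert 45 → {36, 42, 45, 48}
fire next event → 36; now {42, 45, 48}
insert 26 → {26, 42, 45, 48}
fire next event → 26; now {42, 45, 48}
insert 51 → {42, 45, 48, 51}
fire next event → 42; now {45, 48, 51}
insert 30 → {30, 45, 48, 51}
insert 32 → {30, 32, 45, 48, 51}
insert 46 → {30, 32, 45, 46, 48, 51}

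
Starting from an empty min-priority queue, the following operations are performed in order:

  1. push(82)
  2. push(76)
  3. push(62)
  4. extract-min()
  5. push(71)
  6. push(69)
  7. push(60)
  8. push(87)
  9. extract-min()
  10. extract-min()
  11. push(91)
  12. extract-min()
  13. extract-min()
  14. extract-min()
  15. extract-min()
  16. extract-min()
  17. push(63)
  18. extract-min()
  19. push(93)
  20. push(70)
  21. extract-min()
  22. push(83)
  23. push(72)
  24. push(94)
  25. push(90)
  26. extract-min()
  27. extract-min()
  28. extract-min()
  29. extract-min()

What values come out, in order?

[62, 60, 69, 71, 76, 82, 87, 91, 63, 70, 72, 83, 90, 93]

insert 82 → {82}
insert 76 → {76, 82}
insert 62 → {62, 76, 82}
extract-min → 62; now {76, 82}
insert 71 → {71, 76, 82}
insert 69 → {69, 71, 76, 82}
insert 60 → {60, 69, 71, 76, 82}
insert 87 → {60, 69, 71, 76, 82, 87}
extract-min → 60; now {69, 71, 76, 82, 87}
extract-min → 69; now {71, 76, 82, 87}
insert 91 → {71, 76, 82, 87, 91}
extract-min → 71; now {76, 82, 87, 91}
extract-min → 76; now {82, 87, 91}
extract-min → 82; now {87, 91}
extract-min → 87; now {91}
extract-min → 91; now {}
insert 63 → {63}
extract-min → 63; now {}
insert 93 → {93}
insert 70 → {70, 93}
extract-min → 70; now {93}
insert 83 → {83, 93}
insert 72 → {72, 83, 93}
insert 94 → {72, 83, 93, 94}
insert 90 → {72, 83, 90, 93, 94}
extract-min → 72; now {83, 90, 93, 94}
extract-min → 83; now {90, 93, 94}
extract-min → 90; now {93, 94}
extract-min → 93; now {94}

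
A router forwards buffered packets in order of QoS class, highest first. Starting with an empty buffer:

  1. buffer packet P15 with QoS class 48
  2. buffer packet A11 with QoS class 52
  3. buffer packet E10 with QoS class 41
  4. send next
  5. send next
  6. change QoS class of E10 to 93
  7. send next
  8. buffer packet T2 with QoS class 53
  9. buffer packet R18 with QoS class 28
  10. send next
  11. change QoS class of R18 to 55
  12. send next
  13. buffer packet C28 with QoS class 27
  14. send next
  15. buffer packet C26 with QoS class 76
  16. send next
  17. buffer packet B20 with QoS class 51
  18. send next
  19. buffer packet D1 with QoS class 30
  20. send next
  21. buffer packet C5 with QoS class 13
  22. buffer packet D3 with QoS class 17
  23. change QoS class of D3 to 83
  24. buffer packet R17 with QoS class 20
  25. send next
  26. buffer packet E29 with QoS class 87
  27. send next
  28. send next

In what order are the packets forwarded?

add P15 (QoS class 48) → {P15:48}
add A11 (QoS class 52) → {A11:52, P15:48}
add E10 (QoS class 41) → {A11:52, P15:48, E10:41}
send next → A11; now {P15:48, E10:41}
send next → P15; now {E10:41}
update E10 to QoS class 93 → {E10:93}
send next → E10; now {}
add T2 (QoS class 53) → {T2:53}
add R18 (QoS class 28) → {T2:53, R18:28}
send next → T2; now {R18:28}
update R18 to QoS class 55 → {R18:55}
send next → R18; now {}
add C28 (QoS class 27) → {C28:27}
send next → C28; now {}
add C26 (QoS class 76) → {C26:76}
send next → C26; now {}
add B20 (QoS class 51) → {B20:51}
send next → B20; now {}
add D1 (QoS class 30) → {D1:30}
send next → D1; now {}
add C5 (QoS class 13) → {C5:13}
add D3 (QoS class 17) → {D3:17, C5:13}
update D3 to QoS class 83 → {D3:83, C5:13}
add R17 (QoS class 20) → {D3:83, R17:20, C5:13}
send next → D3; now {R17:20, C5:13}
add E29 (QoS class 87) → {E29:87, R17:20, C5:13}
send next → E29; now {R17:20, C5:13}
send next → R17; now {C5:13}

[A11, P15, E10, T2, R18, C28, C26, B20, D1, D3, E29, R17]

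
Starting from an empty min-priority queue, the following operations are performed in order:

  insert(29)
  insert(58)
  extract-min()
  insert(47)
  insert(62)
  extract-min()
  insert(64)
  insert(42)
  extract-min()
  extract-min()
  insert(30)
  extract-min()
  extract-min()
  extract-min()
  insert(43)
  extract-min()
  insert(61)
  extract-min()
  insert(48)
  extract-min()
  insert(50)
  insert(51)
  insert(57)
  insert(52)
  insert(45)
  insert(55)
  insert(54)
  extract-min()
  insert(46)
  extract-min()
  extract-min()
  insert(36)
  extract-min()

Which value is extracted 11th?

45

insert 29 → {29}
insert 58 → {29, 58}
extract-min → 29; now {58}
insert 47 → {47, 58}
insert 62 → {47, 58, 62}
extract-min → 47; now {58, 62}
insert 64 → {58, 62, 64}
insert 42 → {42, 58, 62, 64}
extract-min → 42; now {58, 62, 64}
extract-min → 58; now {62, 64}
insert 30 → {30, 62, 64}
extract-min → 30; now {62, 64}
extract-min → 62; now {64}
extract-min → 64; now {}
insert 43 → {43}
extract-min → 43; now {}
insert 61 → {61}
extract-min → 61; now {}
insert 48 → {48}
extract-min → 48; now {}
insert 50 → {50}
insert 51 → {50, 51}
insert 57 → {50, 51, 57}
insert 52 → {50, 51, 52, 57}
insert 45 → {45, 50, 51, 52, 57}
insert 55 → {45, 50, 51, 52, 55, 57}
insert 54 → {45, 50, 51, 52, 54, 55, 57}
extract-min → 45; now {50, 51, 52, 54, 55, 57}
insert 46 → {46, 50, 51, 52, 54, 55, 57}
extract-min → 46; now {50, 51, 52, 54, 55, 57}
extract-min → 50; now {51, 52, 54, 55, 57}
insert 36 → {36, 51, 52, 54, 55, 57}
extract-min → 36; now {51, 52, 54, 55, 57}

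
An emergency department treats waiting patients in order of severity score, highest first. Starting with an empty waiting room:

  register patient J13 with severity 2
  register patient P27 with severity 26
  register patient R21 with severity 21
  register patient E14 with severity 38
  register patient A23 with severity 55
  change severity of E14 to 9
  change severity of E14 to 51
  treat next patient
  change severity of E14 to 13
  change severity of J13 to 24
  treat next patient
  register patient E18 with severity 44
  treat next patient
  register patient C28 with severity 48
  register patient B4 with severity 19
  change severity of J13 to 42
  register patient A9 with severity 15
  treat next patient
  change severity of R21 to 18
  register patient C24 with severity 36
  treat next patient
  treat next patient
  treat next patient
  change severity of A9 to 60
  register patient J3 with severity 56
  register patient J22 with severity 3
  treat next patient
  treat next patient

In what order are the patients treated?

add J13 (severity 2) → {J13:2}
add P27 (severity 26) → {P27:26, J13:2}
add R21 (severity 21) → {P27:26, R21:21, J13:2}
add E14 (severity 38) → {E14:38, P27:26, R21:21, J13:2}
add A23 (severity 55) → {A23:55, E14:38, P27:26, R21:21, J13:2}
update E14 to severity 9 → {A23:55, P27:26, R21:21, E14:9, J13:2}
update E14 to severity 51 → {A23:55, E14:51, P27:26, R21:21, J13:2}
treat next patient → A23; now {E14:51, P27:26, R21:21, J13:2}
update E14 to severity 13 → {P27:26, R21:21, E14:13, J13:2}
update J13 to severity 24 → {P27:26, J13:24, R21:21, E14:13}
treat next patient → P27; now {J13:24, R21:21, E14:13}
add E18 (severity 44) → {E18:44, J13:24, R21:21, E14:13}
treat next patient → E18; now {J13:24, R21:21, E14:13}
add C28 (severity 48) → {C28:48, J13:24, R21:21, E14:13}
add B4 (severity 19) → {C28:48, J13:24, R21:21, B4:19, E14:13}
update J13 to severity 42 → {C28:48, J13:42, R21:21, B4:19, E14:13}
add A9 (severity 15) → {C28:48, J13:42, R21:21, B4:19, A9:15, E14:13}
treat next patient → C28; now {J13:42, R21:21, B4:19, A9:15, E14:13}
update R21 to severity 18 → {J13:42, B4:19, R21:18, A9:15, E14:13}
add C24 (severity 36) → {J13:42, C24:36, B4:19, R21:18, A9:15, E14:13}
treat next patient → J13; now {C24:36, B4:19, R21:18, A9:15, E14:13}
treat next patient → C24; now {B4:19, R21:18, A9:15, E14:13}
treat next patient → B4; now {R21:18, A9:15, E14:13}
update A9 to severity 60 → {A9:60, R21:18, E14:13}
add J3 (severity 56) → {A9:60, J3:56, R21:18, E14:13}
add J22 (severity 3) → {A9:60, J3:56, R21:18, E14:13, J22:3}
treat next patient → A9; now {J3:56, R21:18, E14:13, J22:3}
treat next patient → J3; now {R21:18, E14:13, J22:3}

[A23, P27, E18, C28, J13, C24, B4, A9, J3]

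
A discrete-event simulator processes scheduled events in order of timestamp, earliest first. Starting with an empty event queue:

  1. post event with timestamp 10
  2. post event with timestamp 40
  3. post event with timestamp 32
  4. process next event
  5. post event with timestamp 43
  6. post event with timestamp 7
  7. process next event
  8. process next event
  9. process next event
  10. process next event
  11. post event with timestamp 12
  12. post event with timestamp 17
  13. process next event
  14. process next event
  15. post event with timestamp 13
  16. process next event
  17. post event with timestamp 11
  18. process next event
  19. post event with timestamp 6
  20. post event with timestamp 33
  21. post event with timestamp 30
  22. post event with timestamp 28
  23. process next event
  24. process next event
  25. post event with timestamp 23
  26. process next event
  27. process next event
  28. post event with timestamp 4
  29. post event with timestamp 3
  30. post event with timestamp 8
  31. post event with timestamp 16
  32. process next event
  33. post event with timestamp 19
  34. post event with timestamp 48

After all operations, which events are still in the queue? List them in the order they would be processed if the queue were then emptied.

insert 10 → {10}
insert 40 → {10, 40}
insert 32 → {10, 32, 40}
process next event → 10; now {32, 40}
insert 43 → {32, 40, 43}
insert 7 → {7, 32, 40, 43}
process next event → 7; now {32, 40, 43}
process next event → 32; now {40, 43}
process next event → 40; now {43}
process next event → 43; now {}
insert 12 → {12}
insert 17 → {12, 17}
process next event → 12; now {17}
process next event → 17; now {}
insert 13 → {13}
process next event → 13; now {}
insert 11 → {11}
process next event → 11; now {}
insert 6 → {6}
insert 33 → {6, 33}
insert 30 → {6, 30, 33}
insert 28 → {6, 28, 30, 33}
process next event → 6; now {28, 30, 33}
process next event → 28; now {30, 33}
insert 23 → {23, 30, 33}
process next event → 23; now {30, 33}
process next event → 30; now {33}
insert 4 → {4, 33}
insert 3 → {3, 4, 33}
insert 8 → {3, 4, 8, 33}
insert 16 → {3, 4, 8, 16, 33}
process next event → 3; now {4, 8, 16, 33}
insert 19 → {4, 8, 16, 19, 33}
insert 48 → {4, 8, 16, 19, 33, 48}

[4, 8, 16, 19, 33, 48]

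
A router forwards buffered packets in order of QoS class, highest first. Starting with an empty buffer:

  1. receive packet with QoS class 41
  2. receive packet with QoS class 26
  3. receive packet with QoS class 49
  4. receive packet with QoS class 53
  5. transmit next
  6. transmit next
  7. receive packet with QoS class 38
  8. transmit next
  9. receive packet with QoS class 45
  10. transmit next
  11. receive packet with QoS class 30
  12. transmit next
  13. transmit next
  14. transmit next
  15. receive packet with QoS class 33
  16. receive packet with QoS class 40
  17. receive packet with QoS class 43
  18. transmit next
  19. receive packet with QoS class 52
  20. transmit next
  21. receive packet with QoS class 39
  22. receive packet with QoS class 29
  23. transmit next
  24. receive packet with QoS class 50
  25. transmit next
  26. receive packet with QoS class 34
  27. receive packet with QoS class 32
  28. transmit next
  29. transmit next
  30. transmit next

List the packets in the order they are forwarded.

[53, 49, 41, 45, 38, 30, 26, 43, 52, 40, 50, 39, 34, 33]

insert 41 → {41}
insert 26 → {41, 26}
insert 49 → {49, 41, 26}
insert 53 → {53, 49, 41, 26}
transmit next → 53; now {49, 41, 26}
transmit next → 49; now {41, 26}
insert 38 → {41, 38, 26}
transmit next → 41; now {38, 26}
insert 45 → {45, 38, 26}
transmit next → 45; now {38, 26}
insert 30 → {38, 30, 26}
transmit next → 38; now {30, 26}
transmit next → 30; now {26}
transmit next → 26; now {}
insert 33 → {33}
insert 40 → {40, 33}
insert 43 → {43, 40, 33}
transmit next → 43; now {40, 33}
insert 52 → {52, 40, 33}
transmit next → 52; now {40, 33}
insert 39 → {40, 39, 33}
insert 29 → {40, 39, 33, 29}
transmit next → 40; now {39, 33, 29}
insert 50 → {50, 39, 33, 29}
transmit next → 50; now {39, 33, 29}
insert 34 → {39, 34, 33, 29}
insert 32 → {39, 34, 33, 32, 29}
transmit next → 39; now {34, 33, 32, 29}
transmit next → 34; now {33, 32, 29}
transmit next → 33; now {32, 29}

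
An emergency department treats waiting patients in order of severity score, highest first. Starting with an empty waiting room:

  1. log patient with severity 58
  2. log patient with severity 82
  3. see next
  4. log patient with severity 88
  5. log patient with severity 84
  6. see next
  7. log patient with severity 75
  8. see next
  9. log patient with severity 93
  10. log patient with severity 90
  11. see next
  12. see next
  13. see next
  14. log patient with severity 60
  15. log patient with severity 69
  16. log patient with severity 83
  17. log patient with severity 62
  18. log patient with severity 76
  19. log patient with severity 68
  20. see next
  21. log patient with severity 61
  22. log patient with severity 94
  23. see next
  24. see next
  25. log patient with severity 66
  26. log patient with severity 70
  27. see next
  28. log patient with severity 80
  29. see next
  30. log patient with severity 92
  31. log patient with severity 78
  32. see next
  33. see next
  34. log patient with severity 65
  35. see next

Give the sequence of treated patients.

insert 58 → {58}
insert 82 → {82, 58}
see next → 82; now {58}
insert 88 → {88, 58}
insert 84 → {88, 84, 58}
see next → 88; now {84, 58}
insert 75 → {84, 75, 58}
see next → 84; now {75, 58}
insert 93 → {93, 75, 58}
insert 90 → {93, 90, 75, 58}
see next → 93; now {90, 75, 58}
see next → 90; now {75, 58}
see next → 75; now {58}
insert 60 → {60, 58}
insert 69 → {69, 60, 58}
insert 83 → {83, 69, 60, 58}
insert 62 → {83, 69, 62, 60, 58}
insert 76 → {83, 76, 69, 62, 60, 58}
insert 68 → {83, 76, 69, 68, 62, 60, 58}
see next → 83; now {76, 69, 68, 62, 60, 58}
insert 61 → {76, 69, 68, 62, 61, 60, 58}
insert 94 → {94, 76, 69, 68, 62, 61, 60, 58}
see next → 94; now {76, 69, 68, 62, 61, 60, 58}
see next → 76; now {69, 68, 62, 61, 60, 58}
insert 66 → {69, 68, 66, 62, 61, 60, 58}
insert 70 → {70, 69, 68, 66, 62, 61, 60, 58}
see next → 70; now {69, 68, 66, 62, 61, 60, 58}
insert 80 → {80, 69, 68, 66, 62, 61, 60, 58}
see next → 80; now {69, 68, 66, 62, 61, 60, 58}
insert 92 → {92, 69, 68, 66, 62, 61, 60, 58}
insert 78 → {92, 78, 69, 68, 66, 62, 61, 60, 58}
see next → 92; now {78, 69, 68, 66, 62, 61, 60, 58}
see next → 78; now {69, 68, 66, 62, 61, 60, 58}
insert 65 → {69, 68, 66, 65, 62, 61, 60, 58}
see next → 69; now {68, 66, 65, 62, 61, 60, 58}

[82, 88, 84, 93, 90, 75, 83, 94, 76, 70, 80, 92, 78, 69]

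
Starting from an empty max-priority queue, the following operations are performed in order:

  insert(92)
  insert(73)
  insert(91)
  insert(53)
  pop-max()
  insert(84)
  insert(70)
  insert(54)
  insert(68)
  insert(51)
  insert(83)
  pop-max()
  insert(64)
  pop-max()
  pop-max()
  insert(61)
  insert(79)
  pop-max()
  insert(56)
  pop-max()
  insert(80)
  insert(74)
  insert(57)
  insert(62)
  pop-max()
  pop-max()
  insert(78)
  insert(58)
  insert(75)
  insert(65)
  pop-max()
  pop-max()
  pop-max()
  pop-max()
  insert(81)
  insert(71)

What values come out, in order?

insert 92 → {92}
insert 73 → {92, 73}
insert 91 → {92, 91, 73}
insert 53 → {92, 91, 73, 53}
pop-max → 92; now {91, 73, 53}
insert 84 → {91, 84, 73, 53}
insert 70 → {91, 84, 73, 70, 53}
insert 54 → {91, 84, 73, 70, 54, 53}
insert 68 → {91, 84, 73, 70, 68, 54, 53}
insert 51 → {91, 84, 73, 70, 68, 54, 53, 51}
insert 83 → {91, 84, 83, 73, 70, 68, 54, 53, 51}
pop-max → 91; now {84, 83, 73, 70, 68, 54, 53, 51}
insert 64 → {84, 83, 73, 70, 68, 64, 54, 53, 51}
pop-max → 84; now {83, 73, 70, 68, 64, 54, 53, 51}
pop-max → 83; now {73, 70, 68, 64, 54, 53, 51}
insert 61 → {73, 70, 68, 64, 61, 54, 53, 51}
insert 79 → {79, 73, 70, 68, 64, 61, 54, 53, 51}
pop-max → 79; now {73, 70, 68, 64, 61, 54, 53, 51}
insert 56 → {73, 70, 68, 64, 61, 56, 54, 53, 51}
pop-max → 73; now {70, 68, 64, 61, 56, 54, 53, 51}
insert 80 → {80, 70, 68, 64, 61, 56, 54, 53, 51}
insert 74 → {80, 74, 70, 68, 64, 61, 56, 54, 53, 51}
insert 57 → {80, 74, 70, 68, 64, 61, 57, 56, 54, 53, 51}
insert 62 → {80, 74, 70, 68, 64, 62, 61, 57, 56, 54, 53, 51}
pop-max → 80; now {74, 70, 68, 64, 62, 61, 57, 56, 54, 53, 51}
pop-max → 74; now {70, 68, 64, 62, 61, 57, 56, 54, 53, 51}
insert 78 → {78, 70, 68, 64, 62, 61, 57, 56, 54, 53, 51}
insert 58 → {78, 70, 68, 64, 62, 61, 58, 57, 56, 54, 53, 51}
insert 75 → {78, 75, 70, 68, 64, 62, 61, 58, 57, 56, 54, 53, 51}
insert 65 → {78, 75, 70, 68, 65, 64, 62, 61, 58, 57, 56, 54, 53, 51}
pop-max → 78; now {75, 70, 68, 65, 64, 62, 61, 58, 57, 56, 54, 53, 51}
pop-max → 75; now {70, 68, 65, 64, 62, 61, 58, 57, 56, 54, 53, 51}
pop-max → 70; now {68, 65, 64, 62, 61, 58, 57, 56, 54, 53, 51}
pop-max → 68; now {65, 64, 62, 61, 58, 57, 56, 54, 53, 51}
insert 81 → {81, 65, 64, 62, 61, 58, 57, 56, 54, 53, 51}
insert 71 → {81, 71, 65, 64, 62, 61, 58, 57, 56, 54, 53, 51}

92 → 91 → 84 → 83 → 79 → 73 → 80 → 74 → 78 → 75 → 70 → 68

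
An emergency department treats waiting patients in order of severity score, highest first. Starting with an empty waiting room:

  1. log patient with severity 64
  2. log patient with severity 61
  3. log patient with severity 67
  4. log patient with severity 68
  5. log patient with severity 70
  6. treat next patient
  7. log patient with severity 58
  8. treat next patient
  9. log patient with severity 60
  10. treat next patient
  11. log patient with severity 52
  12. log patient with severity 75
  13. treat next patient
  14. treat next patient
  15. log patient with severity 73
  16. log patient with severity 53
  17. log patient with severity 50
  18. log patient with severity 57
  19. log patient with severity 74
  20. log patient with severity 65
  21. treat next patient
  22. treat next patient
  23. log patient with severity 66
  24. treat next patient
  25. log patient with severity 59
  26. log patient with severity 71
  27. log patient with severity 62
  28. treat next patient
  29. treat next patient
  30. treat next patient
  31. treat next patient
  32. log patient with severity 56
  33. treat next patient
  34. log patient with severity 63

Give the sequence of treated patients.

70, 68, 67, 75, 64, 74, 73, 66, 71, 65, 62, 61, 60

insert 64 → {64}
insert 61 → {64, 61}
insert 67 → {67, 64, 61}
insert 68 → {68, 67, 64, 61}
insert 70 → {70, 68, 67, 64, 61}
treat next patient → 70; now {68, 67, 64, 61}
insert 58 → {68, 67, 64, 61, 58}
treat next patient → 68; now {67, 64, 61, 58}
insert 60 → {67, 64, 61, 60, 58}
treat next patient → 67; now {64, 61, 60, 58}
insert 52 → {64, 61, 60, 58, 52}
insert 75 → {75, 64, 61, 60, 58, 52}
treat next patient → 75; now {64, 61, 60, 58, 52}
treat next patient → 64; now {61, 60, 58, 52}
insert 73 → {73, 61, 60, 58, 52}
insert 53 → {73, 61, 60, 58, 53, 52}
insert 50 → {73, 61, 60, 58, 53, 52, 50}
insert 57 → {73, 61, 60, 58, 57, 53, 52, 50}
insert 74 → {74, 73, 61, 60, 58, 57, 53, 52, 50}
insert 65 → {74, 73, 65, 61, 60, 58, 57, 53, 52, 50}
treat next patient → 74; now {73, 65, 61, 60, 58, 57, 53, 52, 50}
treat next patient → 73; now {65, 61, 60, 58, 57, 53, 52, 50}
insert 66 → {66, 65, 61, 60, 58, 57, 53, 52, 50}
treat next patient → 66; now {65, 61, 60, 58, 57, 53, 52, 50}
insert 59 → {65, 61, 60, 59, 58, 57, 53, 52, 50}
insert 71 → {71, 65, 61, 60, 59, 58, 57, 53, 52, 50}
insert 62 → {71, 65, 62, 61, 60, 59, 58, 57, 53, 52, 50}
treat next patient → 71; now {65, 62, 61, 60, 59, 58, 57, 53, 52, 50}
treat next patient → 65; now {62, 61, 60, 59, 58, 57, 53, 52, 50}
treat next patient → 62; now {61, 60, 59, 58, 57, 53, 52, 50}
treat next patient → 61; now {60, 59, 58, 57, 53, 52, 50}
insert 56 → {60, 59, 58, 57, 56, 53, 52, 50}
treat next patient → 60; now {59, 58, 57, 56, 53, 52, 50}
insert 63 → {63, 59, 58, 57, 56, 53, 52, 50}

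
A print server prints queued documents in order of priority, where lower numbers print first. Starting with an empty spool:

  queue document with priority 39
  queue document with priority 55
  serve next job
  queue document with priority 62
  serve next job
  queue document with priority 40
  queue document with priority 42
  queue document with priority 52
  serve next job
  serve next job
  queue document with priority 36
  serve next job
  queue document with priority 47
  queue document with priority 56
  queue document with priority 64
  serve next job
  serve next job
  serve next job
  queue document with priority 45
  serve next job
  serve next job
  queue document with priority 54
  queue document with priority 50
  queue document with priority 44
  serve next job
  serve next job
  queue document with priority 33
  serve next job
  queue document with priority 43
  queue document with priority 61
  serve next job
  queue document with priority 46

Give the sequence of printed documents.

39, 55, 40, 42, 36, 47, 52, 56, 45, 62, 44, 50, 33, 43

insert 39 → {39}
insert 55 → {39, 55}
serve next job → 39; now {55}
insert 62 → {55, 62}
serve next job → 55; now {62}
insert 40 → {40, 62}
insert 42 → {40, 42, 62}
insert 52 → {40, 42, 52, 62}
serve next job → 40; now {42, 52, 62}
serve next job → 42; now {52, 62}
insert 36 → {36, 52, 62}
serve next job → 36; now {52, 62}
insert 47 → {47, 52, 62}
insert 56 → {47, 52, 56, 62}
insert 64 → {47, 52, 56, 62, 64}
serve next job → 47; now {52, 56, 62, 64}
serve next job → 52; now {56, 62, 64}
serve next job → 56; now {62, 64}
insert 45 → {45, 62, 64}
serve next job → 45; now {62, 64}
serve next job → 62; now {64}
insert 54 → {54, 64}
insert 50 → {50, 54, 64}
insert 44 → {44, 50, 54, 64}
serve next job → 44; now {50, 54, 64}
serve next job → 50; now {54, 64}
insert 33 → {33, 54, 64}
serve next job → 33; now {54, 64}
insert 43 → {43, 54, 64}
insert 61 → {43, 54, 61, 64}
serve next job → 43; now {54, 61, 64}
insert 46 → {46, 54, 61, 64}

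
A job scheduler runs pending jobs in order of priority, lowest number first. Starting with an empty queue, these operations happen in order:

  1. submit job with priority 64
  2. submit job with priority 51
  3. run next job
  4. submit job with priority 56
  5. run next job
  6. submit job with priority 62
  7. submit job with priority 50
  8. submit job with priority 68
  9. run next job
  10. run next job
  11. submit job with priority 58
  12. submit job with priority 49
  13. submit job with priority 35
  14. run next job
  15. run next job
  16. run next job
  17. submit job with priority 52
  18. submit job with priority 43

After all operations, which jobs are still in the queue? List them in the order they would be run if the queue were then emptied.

[43, 52, 64, 68]

insert 64 → {64}
insert 51 → {51, 64}
run next job → 51; now {64}
insert 56 → {56, 64}
run next job → 56; now {64}
insert 62 → {62, 64}
insert 50 → {50, 62, 64}
insert 68 → {50, 62, 64, 68}
run next job → 50; now {62, 64, 68}
run next job → 62; now {64, 68}
insert 58 → {58, 64, 68}
insert 49 → {49, 58, 64, 68}
insert 35 → {35, 49, 58, 64, 68}
run next job → 35; now {49, 58, 64, 68}
run next job → 49; now {58, 64, 68}
run next job → 58; now {64, 68}
insert 52 → {52, 64, 68}
insert 43 → {43, 52, 64, 68}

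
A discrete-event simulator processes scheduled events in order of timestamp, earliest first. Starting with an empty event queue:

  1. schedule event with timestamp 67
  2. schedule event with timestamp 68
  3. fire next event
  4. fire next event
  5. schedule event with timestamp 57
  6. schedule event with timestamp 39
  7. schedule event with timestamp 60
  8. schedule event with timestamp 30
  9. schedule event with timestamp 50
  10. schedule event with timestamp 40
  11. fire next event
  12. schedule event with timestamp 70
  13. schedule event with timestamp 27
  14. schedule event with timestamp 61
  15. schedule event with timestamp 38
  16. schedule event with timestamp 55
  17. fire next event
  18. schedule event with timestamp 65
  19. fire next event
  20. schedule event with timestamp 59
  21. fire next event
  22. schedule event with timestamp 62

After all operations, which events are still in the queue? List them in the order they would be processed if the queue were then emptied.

insert 67 → {67}
insert 68 → {67, 68}
fire next event → 67; now {68}
fire next event → 68; now {}
insert 57 → {57}
insert 39 → {39, 57}
insert 60 → {39, 57, 60}
insert 30 → {30, 39, 57, 60}
insert 50 → {30, 39, 50, 57, 60}
insert 40 → {30, 39, 40, 50, 57, 60}
fire next event → 30; now {39, 40, 50, 57, 60}
insert 70 → {39, 40, 50, 57, 60, 70}
insert 27 → {27, 39, 40, 50, 57, 60, 70}
insert 61 → {27, 39, 40, 50, 57, 60, 61, 70}
insert 38 → {27, 38, 39, 40, 50, 57, 60, 61, 70}
insert 55 → {27, 38, 39, 40, 50, 55, 57, 60, 61, 70}
fire next event → 27; now {38, 39, 40, 50, 55, 57, 60, 61, 70}
insert 65 → {38, 39, 40, 50, 55, 57, 60, 61, 65, 70}
fire next event → 38; now {39, 40, 50, 55, 57, 60, 61, 65, 70}
insert 59 → {39, 40, 50, 55, 57, 59, 60, 61, 65, 70}
fire next event → 39; now {40, 50, 55, 57, 59, 60, 61, 65, 70}
insert 62 → {40, 50, 55, 57, 59, 60, 61, 62, 65, 70}

[40, 50, 55, 57, 59, 60, 61, 62, 65, 70]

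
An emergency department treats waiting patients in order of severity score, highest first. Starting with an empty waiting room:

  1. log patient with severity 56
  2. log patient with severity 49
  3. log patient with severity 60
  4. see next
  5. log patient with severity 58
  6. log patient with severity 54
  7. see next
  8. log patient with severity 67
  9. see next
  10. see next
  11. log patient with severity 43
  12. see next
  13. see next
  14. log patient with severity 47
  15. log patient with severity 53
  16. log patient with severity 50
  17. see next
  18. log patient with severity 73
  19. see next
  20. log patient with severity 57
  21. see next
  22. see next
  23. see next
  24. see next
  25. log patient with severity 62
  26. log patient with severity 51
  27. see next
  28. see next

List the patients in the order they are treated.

insert 56 → {56}
insert 49 → {56, 49}
insert 60 → {60, 56, 49}
see next → 60; now {56, 49}
insert 58 → {58, 56, 49}
insert 54 → {58, 56, 54, 49}
see next → 58; now {56, 54, 49}
insert 67 → {67, 56, 54, 49}
see next → 67; now {56, 54, 49}
see next → 56; now {54, 49}
insert 43 → {54, 49, 43}
see next → 54; now {49, 43}
see next → 49; now {43}
insert 47 → {47, 43}
insert 53 → {53, 47, 43}
insert 50 → {53, 50, 47, 43}
see next → 53; now {50, 47, 43}
insert 73 → {73, 50, 47, 43}
see next → 73; now {50, 47, 43}
insert 57 → {57, 50, 47, 43}
see next → 57; now {50, 47, 43}
see next → 50; now {47, 43}
see next → 47; now {43}
see next → 43; now {}
insert 62 → {62}
insert 51 → {62, 51}
see next → 62; now {51}
see next → 51; now {}

[60, 58, 67, 56, 54, 49, 53, 73, 57, 50, 47, 43, 62, 51]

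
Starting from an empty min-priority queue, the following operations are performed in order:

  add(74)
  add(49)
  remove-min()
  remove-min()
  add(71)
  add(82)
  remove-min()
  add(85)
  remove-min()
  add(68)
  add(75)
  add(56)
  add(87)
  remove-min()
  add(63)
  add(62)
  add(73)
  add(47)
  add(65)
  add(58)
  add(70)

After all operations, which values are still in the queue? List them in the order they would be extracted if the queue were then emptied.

47, 58, 62, 63, 65, 68, 70, 73, 75, 85, 87

insert 74 → {74}
insert 49 → {49, 74}
remove-min → 49; now {74}
remove-min → 74; now {}
insert 71 → {71}
insert 82 → {71, 82}
remove-min → 71; now {82}
insert 85 → {82, 85}
remove-min → 82; now {85}
insert 68 → {68, 85}
insert 75 → {68, 75, 85}
insert 56 → {56, 68, 75, 85}
insert 87 → {56, 68, 75, 85, 87}
remove-min → 56; now {68, 75, 85, 87}
insert 63 → {63, 68, 75, 85, 87}
insert 62 → {62, 63, 68, 75, 85, 87}
insert 73 → {62, 63, 68, 73, 75, 85, 87}
insert 47 → {47, 62, 63, 68, 73, 75, 85, 87}
insert 65 → {47, 62, 63, 65, 68, 73, 75, 85, 87}
insert 58 → {47, 58, 62, 63, 65, 68, 73, 75, 85, 87}
insert 70 → {47, 58, 62, 63, 65, 68, 70, 73, 75, 85, 87}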